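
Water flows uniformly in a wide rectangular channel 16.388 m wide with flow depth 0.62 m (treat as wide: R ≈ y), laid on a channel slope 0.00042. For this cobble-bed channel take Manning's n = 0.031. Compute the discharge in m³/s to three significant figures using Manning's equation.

4.88 m³/s

A = b·y = 16.388 × 0.62 = 10.16 m²
Wide channel: R ≈ y = 0.62 m
Q = (1/n)·A·R^(2/3)·S^(1/2) = (1/0.031) × 10.16 × 0.6200^(2/3) × 0.00042^(1/2) = 4.884 m³/s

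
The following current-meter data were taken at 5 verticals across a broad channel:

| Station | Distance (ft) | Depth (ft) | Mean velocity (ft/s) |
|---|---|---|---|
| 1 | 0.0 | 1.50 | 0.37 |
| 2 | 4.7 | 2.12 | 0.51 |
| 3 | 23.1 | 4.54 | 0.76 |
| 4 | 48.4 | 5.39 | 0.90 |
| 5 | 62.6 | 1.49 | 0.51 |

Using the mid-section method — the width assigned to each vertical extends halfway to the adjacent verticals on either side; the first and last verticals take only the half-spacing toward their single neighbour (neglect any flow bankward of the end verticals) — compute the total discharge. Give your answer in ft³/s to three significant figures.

w_1 = (4.7 − 0.0)/2 = 2.35 ft; q_1 = 0.37 × 1.50 × 2.35 = 1.304 ft³/s
w_2 = (23.1 − 0.0)/2 = 11.55 ft; q_2 = 0.51 × 2.12 × 11.55 = 12.49 ft³/s
w_3 = (48.4 − 4.7)/2 = 21.85 ft; q_3 = 0.76 × 4.54 × 21.85 = 75.39 ft³/s
w_4 = (62.6 − 23.1)/2 = 19.75 ft; q_4 = 0.90 × 5.39 × 19.75 = 95.81 ft³/s
w_5 = (62.6 − 48.4)/2 = 7.1 ft; q_5 = 0.51 × 1.49 × 7.1 = 5.395 ft³/s
Q = Σ qᵢ = 190.4 ft³/s

190 ft³/s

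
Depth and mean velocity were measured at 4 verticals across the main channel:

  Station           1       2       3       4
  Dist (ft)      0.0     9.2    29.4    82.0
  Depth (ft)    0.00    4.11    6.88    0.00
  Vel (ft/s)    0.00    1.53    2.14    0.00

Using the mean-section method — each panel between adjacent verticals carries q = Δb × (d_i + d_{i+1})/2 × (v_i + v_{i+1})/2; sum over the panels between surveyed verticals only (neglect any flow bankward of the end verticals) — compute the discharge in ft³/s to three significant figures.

Panel 1-2: Δb = 9.2 ft, d̄ = (0.00+4.11)/2 = 2.055, v̄ = (0.00+1.53)/2 = 0.765 → q = 9.2×2.055×0.765 = 14.46 ft³/s
Panel 2-3: Δb = 20.2 ft, d̄ = (4.11+6.88)/2 = 5.495, v̄ = (1.53+2.14)/2 = 1.835 → q = 20.2×5.495×1.835 = 203.7 ft³/s
Panel 3-4: Δb = 52.6 ft, d̄ = (6.88+0.00)/2 = 3.44, v̄ = (2.14+0.00)/2 = 1.07 → q = 52.6×3.44×1.07 = 193.6 ft³/s
Q = Σ q = 411.8 ft³/s

412 ft³/s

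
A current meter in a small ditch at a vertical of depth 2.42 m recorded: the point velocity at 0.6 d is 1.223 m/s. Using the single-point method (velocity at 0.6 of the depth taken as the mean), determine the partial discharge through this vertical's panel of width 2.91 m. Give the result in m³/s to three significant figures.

v̄ = v₀.₆ = 1.223 m/s
q = v̄ × d × w = 1.223 × 2.42 × 2.91 = 8.613 m³/s

8.61 m³/s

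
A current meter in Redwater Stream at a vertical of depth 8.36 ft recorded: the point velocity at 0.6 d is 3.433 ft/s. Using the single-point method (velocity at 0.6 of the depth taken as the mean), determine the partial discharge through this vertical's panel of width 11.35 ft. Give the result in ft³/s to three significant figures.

326 ft³/s

v̄ = v₀.₆ = 3.433 ft/s
q = v̄ × d × w = 3.433 × 8.36 × 11.35 = 325.7 ft³/s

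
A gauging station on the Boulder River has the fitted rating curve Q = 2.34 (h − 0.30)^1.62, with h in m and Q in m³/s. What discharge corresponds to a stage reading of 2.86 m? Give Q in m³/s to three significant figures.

Q = 2.34 × (2.86 − 0.30)^1.62 = 2.34 × 2.56^1.62 = 10.73 m³/s

10.7 m³/s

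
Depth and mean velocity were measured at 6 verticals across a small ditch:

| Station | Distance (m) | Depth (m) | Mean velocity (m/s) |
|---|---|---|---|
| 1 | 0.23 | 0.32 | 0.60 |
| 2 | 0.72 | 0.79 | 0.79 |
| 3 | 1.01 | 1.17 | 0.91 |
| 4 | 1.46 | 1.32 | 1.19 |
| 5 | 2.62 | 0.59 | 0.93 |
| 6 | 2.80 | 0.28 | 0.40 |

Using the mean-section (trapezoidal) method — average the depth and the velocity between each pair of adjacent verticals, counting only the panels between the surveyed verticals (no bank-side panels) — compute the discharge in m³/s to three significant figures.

2.25 m³/s

Panel 1-2: Δb = 0.49 m, d̄ = (0.32+0.79)/2 = 0.555, v̄ = (0.60+0.79)/2 = 0.695 → q = 0.49×0.555×0.695 = 0.1890 m³/s
Panel 2-3: Δb = 0.29 m, d̄ = (0.79+1.17)/2 = 0.98, v̄ = (0.79+0.91)/2 = 0.85 → q = 0.29×0.98×0.85 = 0.2416 m³/s
Panel 3-4: Δb = 0.45 m, d̄ = (1.17+1.32)/2 = 1.245, v̄ = (0.91+1.19)/2 = 1.05 → q = 0.45×1.245×1.05 = 0.5883 m³/s
Panel 4-5: Δb = 1.16 m, d̄ = (1.32+0.59)/2 = 0.955, v̄ = (1.19+0.93)/2 = 1.06 → q = 1.16×0.955×1.06 = 1.174 m³/s
Panel 5-6: Δb = 0.18 m, d̄ = (0.59+0.28)/2 = 0.435, v̄ = (0.93+0.40)/2 = 0.665 → q = 0.18×0.435×0.665 = 0.05207 m³/s
Q = Σ q = 2.245 m³/s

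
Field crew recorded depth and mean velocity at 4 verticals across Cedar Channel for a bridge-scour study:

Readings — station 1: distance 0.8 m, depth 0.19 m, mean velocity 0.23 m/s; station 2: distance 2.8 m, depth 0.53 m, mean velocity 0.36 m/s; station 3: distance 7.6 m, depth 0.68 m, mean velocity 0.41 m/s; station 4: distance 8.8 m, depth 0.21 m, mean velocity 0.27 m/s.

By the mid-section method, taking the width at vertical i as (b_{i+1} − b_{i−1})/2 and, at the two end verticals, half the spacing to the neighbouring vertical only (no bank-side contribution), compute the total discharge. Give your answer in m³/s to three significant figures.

w_1 = (2.8 − 0.8)/2 = 1 m; q_1 = 0.23 × 0.19 × 1 = 0.04370 m³/s
w_2 = (7.6 − 0.8)/2 = 3.4 m; q_2 = 0.36 × 0.53 × 3.4 = 0.6487 m³/s
w_3 = (8.8 − 2.8)/2 = 3 m; q_3 = 0.41 × 0.68 × 3 = 0.8364 m³/s
w_4 = (8.8 − 7.6)/2 = 0.6 m; q_4 = 0.27 × 0.21 × 0.6 = 0.03402 m³/s
Q = Σ qᵢ = 1.563 m³/s

1.56 m³/s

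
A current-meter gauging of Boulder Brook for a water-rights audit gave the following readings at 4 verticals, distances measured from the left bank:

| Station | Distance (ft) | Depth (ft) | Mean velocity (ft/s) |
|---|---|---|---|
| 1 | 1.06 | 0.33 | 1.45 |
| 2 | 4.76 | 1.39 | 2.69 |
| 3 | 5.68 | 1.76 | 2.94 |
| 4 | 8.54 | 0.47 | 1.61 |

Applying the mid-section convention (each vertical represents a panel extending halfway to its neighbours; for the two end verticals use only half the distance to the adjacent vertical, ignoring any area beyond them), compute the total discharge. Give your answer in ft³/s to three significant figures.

20.4 ft³/s

w_1 = (4.76 − 1.06)/2 = 1.85 ft; q_1 = 1.45 × 0.33 × 1.85 = 0.8852 ft³/s
w_2 = (5.68 − 1.06)/2 = 2.31 ft; q_2 = 2.69 × 1.39 × 2.31 = 8.637 ft³/s
w_3 = (8.54 − 4.76)/2 = 1.89 ft; q_3 = 2.94 × 1.76 × 1.89 = 9.780 ft³/s
w_4 = (8.54 − 5.68)/2 = 1.43 ft; q_4 = 1.61 × 0.47 × 1.43 = 1.082 ft³/s
Q = Σ qᵢ = 20.38 ft³/s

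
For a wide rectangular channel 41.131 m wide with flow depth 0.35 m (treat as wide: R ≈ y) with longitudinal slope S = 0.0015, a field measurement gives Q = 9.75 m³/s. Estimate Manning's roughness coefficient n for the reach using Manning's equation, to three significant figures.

A = b·y = 41.131 × 0.35 = 14.40 m²
Wide channel: R ≈ y = 0.35 m
n = (1/Q)·A·R^(2/3)·S^(1/2) = (1/9.75) × 14.40 × 0.4966 × 0.03873 = 0.02840

0.0284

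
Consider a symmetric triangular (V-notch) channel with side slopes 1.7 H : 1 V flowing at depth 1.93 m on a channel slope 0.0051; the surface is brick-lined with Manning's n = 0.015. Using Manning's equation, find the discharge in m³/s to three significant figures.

26.7 m³/s

A = z·y² = 1.7×1.93² = 6.332 m²
P = 2y√(1+z²) = 2×1.93×√(1+1.7²) = 7.613 m
R = A/P = 6.332/7.613 = 0.8318 m
Q = (1/n)·A·R^(2/3)·S^(1/2) = (1/0.015) × 6.332 × 0.8318^(2/3) × 0.0051^(1/2) = 26.66 m³/s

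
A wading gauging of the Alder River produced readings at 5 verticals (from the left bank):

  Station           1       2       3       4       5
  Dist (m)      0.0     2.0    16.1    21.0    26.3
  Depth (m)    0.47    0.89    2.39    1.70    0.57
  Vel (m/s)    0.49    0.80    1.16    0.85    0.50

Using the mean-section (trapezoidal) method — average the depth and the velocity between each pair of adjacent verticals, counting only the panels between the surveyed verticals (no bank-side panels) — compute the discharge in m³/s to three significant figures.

37.7 m³/s

Panel 1-2: Δb = 2 m, d̄ = (0.47+0.89)/2 = 0.68, v̄ = (0.49+0.80)/2 = 0.645 → q = 2×0.68×0.645 = 0.8772 m³/s
Panel 2-3: Δb = 14.1 m, d̄ = (0.89+2.39)/2 = 1.64, v̄ = (0.80+1.16)/2 = 0.98 → q = 14.1×1.64×0.98 = 22.66 m³/s
Panel 3-4: Δb = 4.9 m, d̄ = (2.39+1.70)/2 = 2.045, v̄ = (1.16+0.85)/2 = 1.005 → q = 4.9×2.045×1.005 = 10.07 m³/s
Panel 4-5: Δb = 5.3 m, d̄ = (1.70+0.57)/2 = 1.135, v̄ = (0.85+0.50)/2 = 0.675 → q = 5.3×1.135×0.675 = 4.060 m³/s
Q = Σ q = 37.67 m³/s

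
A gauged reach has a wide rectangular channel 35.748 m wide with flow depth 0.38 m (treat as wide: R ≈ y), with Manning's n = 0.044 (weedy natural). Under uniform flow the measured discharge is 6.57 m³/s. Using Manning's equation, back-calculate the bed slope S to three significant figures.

A = b·y = 35.748 × 0.38 = 13.58 m²
Wide channel: R ≈ y = 0.38 m
S = (Q·n / (1·A·R^(2/3)))² = (6.57×0.044 / (1×13.58×0.5246))² = 0.001645

0.00165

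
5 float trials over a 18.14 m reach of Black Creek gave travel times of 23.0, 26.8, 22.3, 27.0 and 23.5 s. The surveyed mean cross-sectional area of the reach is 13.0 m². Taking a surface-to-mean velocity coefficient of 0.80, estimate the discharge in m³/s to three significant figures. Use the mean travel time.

7.69 m³/s

t̄ = (23.0 + 26.8 + 22.3 + 27.0 + 23.5) / 5 = 24.52 s
v_surface = L / t̄ = 18.14 / 24.52 = 0.7398 m/s
v_mean = 0.80 × 0.7398 = 0.5918 m/s
Q = A × v_mean = 13.0 × 0.5918 = 7.694 m³/s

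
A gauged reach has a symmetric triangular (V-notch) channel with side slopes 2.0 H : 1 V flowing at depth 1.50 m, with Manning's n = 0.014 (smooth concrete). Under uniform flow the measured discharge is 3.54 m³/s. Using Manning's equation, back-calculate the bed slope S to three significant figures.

0.000207

A = z·y² = 2.0×1.50² = 4.500 m²
P = 2y√(1+z²) = 2×1.50×√(1+2.0²) = 6.708 m
R = A/P = 4.500/6.708 = 0.6708 m
S = (Q·n / (1·A·R^(2/3)))² = (3.54×0.014 / (1×4.500×0.7663))² = 0.0002066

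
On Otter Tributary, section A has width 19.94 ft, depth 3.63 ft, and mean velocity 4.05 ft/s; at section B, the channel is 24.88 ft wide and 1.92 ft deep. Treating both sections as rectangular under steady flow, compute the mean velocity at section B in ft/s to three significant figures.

Q = A₁V₁ = (19.94×3.63) × 4.05 = 293.1 ft³/s
A₂ = 24.88 × 1.92 = 47.77 ft²
V₂ = Q/A₂ = 293.1/47.77 = 6.137 ft/s

6.14 ft/s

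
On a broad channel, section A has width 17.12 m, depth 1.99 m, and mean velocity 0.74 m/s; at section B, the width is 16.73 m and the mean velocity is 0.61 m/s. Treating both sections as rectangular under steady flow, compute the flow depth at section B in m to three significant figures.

2.47 m

Q = A₁V₁ = (17.12×1.99) × 0.74 = 25.21 m³/s
d₂ = Q/(b₂ V₂) = 25.21/(16.73×0.61) = 2.470 m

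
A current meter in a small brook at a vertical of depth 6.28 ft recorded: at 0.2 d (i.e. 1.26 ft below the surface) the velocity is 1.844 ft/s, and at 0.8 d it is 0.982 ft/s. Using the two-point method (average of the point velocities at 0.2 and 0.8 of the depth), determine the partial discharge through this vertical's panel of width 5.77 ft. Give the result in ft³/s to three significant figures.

v̄ = (1.844 + 0.982) / 2 = 1.413 ft/s
q = v̄ × d × w = 1.413 × 6.28 × 5.77 = 51.20 ft³/s

51.2 ft³/s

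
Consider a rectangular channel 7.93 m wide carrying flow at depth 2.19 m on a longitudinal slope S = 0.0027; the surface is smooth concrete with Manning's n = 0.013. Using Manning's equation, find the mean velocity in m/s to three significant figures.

5.03 m/s

A = b·y = 7.93 × 2.19 = 17.37 m²
P = b + 2y = 7.93 + 2×2.19 = 12.31 m
R = A/P = 17.37/12.31 = 1.411 m
Q = (1/n)·A·R^(2/3)·S^(1/2) = (1/0.013) × 17.37 × 1.411^(2/3) × 0.0027^(1/2) = 87.32 m³/s
V = Q/A = 87.32/17.37 = 5.028 m/s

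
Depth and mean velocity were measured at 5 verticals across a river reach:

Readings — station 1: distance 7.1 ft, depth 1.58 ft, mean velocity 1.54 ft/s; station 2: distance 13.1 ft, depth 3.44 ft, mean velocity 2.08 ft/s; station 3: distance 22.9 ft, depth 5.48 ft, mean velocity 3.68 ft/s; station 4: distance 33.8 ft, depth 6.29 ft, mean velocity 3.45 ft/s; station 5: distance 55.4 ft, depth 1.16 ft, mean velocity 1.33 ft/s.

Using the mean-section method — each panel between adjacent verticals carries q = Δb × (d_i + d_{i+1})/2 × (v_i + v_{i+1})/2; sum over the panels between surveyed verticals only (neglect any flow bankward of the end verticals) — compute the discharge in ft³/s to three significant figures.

574 ft³/s

Panel 1-2: Δb = 6 ft, d̄ = (1.58+3.44)/2 = 2.51, v̄ = (1.54+2.08)/2 = 1.81 → q = 6×2.51×1.81 = 27.26 ft³/s
Panel 2-3: Δb = 9.8 ft, d̄ = (3.44+5.48)/2 = 4.46, v̄ = (2.08+3.68)/2 = 2.88 → q = 9.8×4.46×2.88 = 125.9 ft³/s
Panel 3-4: Δb = 10.9 ft, d̄ = (5.48+6.29)/2 = 5.885, v̄ = (3.68+3.45)/2 = 3.565 → q = 10.9×5.885×3.565 = 228.7 ft³/s
Panel 4-5: Δb = 21.6 ft, d̄ = (6.29+1.16)/2 = 3.725, v̄ = (3.45+1.33)/2 = 2.39 → q = 21.6×3.725×2.39 = 192.3 ft³/s
Q = Σ q = 574.1 ft³/s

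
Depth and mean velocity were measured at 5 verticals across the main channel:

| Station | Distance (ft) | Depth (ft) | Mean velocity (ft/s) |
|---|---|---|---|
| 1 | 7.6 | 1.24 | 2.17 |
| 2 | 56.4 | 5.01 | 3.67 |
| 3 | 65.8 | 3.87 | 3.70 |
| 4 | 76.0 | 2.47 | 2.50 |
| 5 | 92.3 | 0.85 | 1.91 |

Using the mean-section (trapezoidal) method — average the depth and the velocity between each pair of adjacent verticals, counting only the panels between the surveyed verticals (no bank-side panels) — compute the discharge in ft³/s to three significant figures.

759 ft³/s

Panel 1-2: Δb = 48.8 ft, d̄ = (1.24+5.01)/2 = 3.125, v̄ = (2.17+3.67)/2 = 2.92 → q = 48.8×3.125×2.92 = 445.3 ft³/s
Panel 2-3: Δb = 9.4 ft, d̄ = (5.01+3.87)/2 = 4.44, v̄ = (3.67+3.70)/2 = 3.685 → q = 9.4×4.44×3.685 = 153.8 ft³/s
Panel 3-4: Δb = 10.2 ft, d̄ = (3.87+2.47)/2 = 3.17, v̄ = (3.70+2.50)/2 = 3.1 → q = 10.2×3.17×3.1 = 100.2 ft³/s
Panel 4-5: Δb = 16.3 ft, d̄ = (2.47+0.85)/2 = 1.66, v̄ = (2.50+1.91)/2 = 2.205 → q = 16.3×1.66×2.205 = 59.66 ft³/s
Q = Σ q = 759.0 ft³/s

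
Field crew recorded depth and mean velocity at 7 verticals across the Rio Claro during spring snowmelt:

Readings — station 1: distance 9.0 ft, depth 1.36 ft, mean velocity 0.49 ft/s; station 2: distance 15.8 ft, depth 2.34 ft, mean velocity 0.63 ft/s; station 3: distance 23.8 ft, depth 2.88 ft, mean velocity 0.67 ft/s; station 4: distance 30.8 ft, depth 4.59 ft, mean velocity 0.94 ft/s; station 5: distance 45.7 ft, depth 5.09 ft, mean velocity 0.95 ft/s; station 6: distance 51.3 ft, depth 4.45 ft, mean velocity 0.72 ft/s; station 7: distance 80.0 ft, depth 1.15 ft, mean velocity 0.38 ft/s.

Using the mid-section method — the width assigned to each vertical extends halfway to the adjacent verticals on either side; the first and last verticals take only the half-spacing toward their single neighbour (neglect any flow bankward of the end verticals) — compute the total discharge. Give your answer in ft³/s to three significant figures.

w_1 = (15.8 − 9.0)/2 = 3.4 ft; q_1 = 0.49 × 1.36 × 3.4 = 2.266 ft³/s
w_2 = (23.8 − 9.0)/2 = 7.4 ft; q_2 = 0.63 × 2.34 × 7.4 = 10.91 ft³/s
w_3 = (30.8 − 15.8)/2 = 7.5 ft; q_3 = 0.67 × 2.88 × 7.5 = 14.47 ft³/s
w_4 = (45.7 − 23.8)/2 = 10.95 ft; q_4 = 0.94 × 4.59 × 10.95 = 47.24 ft³/s
w_5 = (51.3 − 30.8)/2 = 10.25 ft; q_5 = 0.95 × 5.09 × 10.25 = 49.56 ft³/s
w_6 = (80.0 − 45.7)/2 = 17.15 ft; q_6 = 0.72 × 4.45 × 17.15 = 54.95 ft³/s
w_7 = (80.0 − 51.3)/2 = 14.35 ft; q_7 = 0.38 × 1.15 × 14.35 = 6.271 ft³/s
Q = Σ qᵢ = 185.7 ft³/s

186 ft³/s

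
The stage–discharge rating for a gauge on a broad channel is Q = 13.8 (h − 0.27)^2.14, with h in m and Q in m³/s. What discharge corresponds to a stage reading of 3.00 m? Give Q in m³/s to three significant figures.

Q = 13.8 × (3.00 − 0.27)^2.14 = 13.8 × 2.73^2.14 = 118.4 m³/s

118 m³/s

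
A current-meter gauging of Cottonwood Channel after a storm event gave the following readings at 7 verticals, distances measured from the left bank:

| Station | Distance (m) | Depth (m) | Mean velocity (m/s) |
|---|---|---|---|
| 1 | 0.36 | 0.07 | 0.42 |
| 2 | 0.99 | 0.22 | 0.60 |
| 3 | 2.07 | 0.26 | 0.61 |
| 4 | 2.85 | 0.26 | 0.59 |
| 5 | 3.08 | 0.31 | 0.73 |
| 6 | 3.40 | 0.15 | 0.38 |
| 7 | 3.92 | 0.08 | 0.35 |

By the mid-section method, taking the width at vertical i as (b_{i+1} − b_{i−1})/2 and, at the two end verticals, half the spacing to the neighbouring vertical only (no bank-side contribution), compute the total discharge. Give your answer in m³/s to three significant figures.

0.441 m³/s

w_1 = (0.99 − 0.36)/2 = 0.315 m; q_1 = 0.42 × 0.07 × 0.315 = 0.009261 m³/s
w_2 = (2.07 − 0.36)/2 = 0.855 m; q_2 = 0.60 × 0.22 × 0.855 = 0.1129 m³/s
w_3 = (2.85 − 0.99)/2 = 0.93 m; q_3 = 0.61 × 0.26 × 0.93 = 0.1475 m³/s
w_4 = (3.08 − 2.07)/2 = 0.505 m; q_4 = 0.59 × 0.26 × 0.505 = 0.07747 m³/s
w_5 = (3.40 − 2.85)/2 = 0.275 m; q_5 = 0.73 × 0.31 × 0.275 = 0.06223 m³/s
w_6 = (3.92 − 3.08)/2 = 0.42 m; q_6 = 0.38 × 0.15 × 0.42 = 0.02394 m³/s
w_7 = (3.92 − 3.40)/2 = 0.26 m; q_7 = 0.35 × 0.08 × 0.26 = 0.007280 m³/s
Q = Σ qᵢ = 0.4405 m³/s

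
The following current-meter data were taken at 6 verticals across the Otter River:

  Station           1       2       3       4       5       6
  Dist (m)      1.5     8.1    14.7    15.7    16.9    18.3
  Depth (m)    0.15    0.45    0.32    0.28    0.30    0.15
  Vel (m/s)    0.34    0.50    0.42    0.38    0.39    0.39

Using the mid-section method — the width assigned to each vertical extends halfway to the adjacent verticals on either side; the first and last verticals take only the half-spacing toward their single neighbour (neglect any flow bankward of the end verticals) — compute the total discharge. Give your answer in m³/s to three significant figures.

2.47 m³/s

w_1 = (8.1 − 1.5)/2 = 3.3 m; q_1 = 0.34 × 0.15 × 3.3 = 0.1683 m³/s
w_2 = (14.7 − 1.5)/2 = 6.6 m; q_2 = 0.50 × 0.45 × 6.6 = 1.485 m³/s
w_3 = (15.7 − 8.1)/2 = 3.8 m; q_3 = 0.42 × 0.32 × 3.8 = 0.5107 m³/s
w_4 = (16.9 − 14.7)/2 = 1.1 m; q_4 = 0.38 × 0.28 × 1.1 = 0.1170 m³/s
w_5 = (18.3 − 15.7)/2 = 1.3 m; q_5 = 0.39 × 0.30 × 1.3 = 0.1521 m³/s
w_6 = (18.3 − 16.9)/2 = 0.7 m; q_6 = 0.39 × 0.15 × 0.7 = 0.04095 m³/s
Q = Σ qᵢ = 2.474 m³/s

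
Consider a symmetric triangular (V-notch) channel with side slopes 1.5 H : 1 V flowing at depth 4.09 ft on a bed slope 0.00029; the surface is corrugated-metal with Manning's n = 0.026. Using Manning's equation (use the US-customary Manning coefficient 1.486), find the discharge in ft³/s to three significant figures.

A = z·y² = 1.5×4.09² = 25.09 ft²
P = 2y√(1+z²) = 2×4.09×√(1+1.5²) = 14.75 ft
R = A/P = 25.09/14.75 = 1.702 ft
Q = (1.486/n)·A·R^(2/3)·S^(1/2) = (1.486/0.026) × 25.09 × 1.702^(2/3) × 0.00029^(1/2) = 34.81 ft³/s

34.8 ft³/s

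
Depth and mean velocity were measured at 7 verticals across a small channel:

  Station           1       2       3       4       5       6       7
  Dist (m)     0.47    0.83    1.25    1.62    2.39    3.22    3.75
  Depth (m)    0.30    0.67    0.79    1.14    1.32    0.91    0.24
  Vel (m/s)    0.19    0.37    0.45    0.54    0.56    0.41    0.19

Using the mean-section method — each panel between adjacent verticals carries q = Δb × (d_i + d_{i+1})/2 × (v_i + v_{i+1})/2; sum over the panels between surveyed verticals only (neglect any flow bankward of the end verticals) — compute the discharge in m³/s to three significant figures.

Panel 1-2: Δb = 0.36 m, d̄ = (0.30+0.67)/2 = 0.485, v̄ = (0.19+0.37)/2 = 0.28 → q = 0.36×0.485×0.28 = 0.04889 m³/s
Panel 2-3: Δb = 0.42 m, d̄ = (0.67+0.79)/2 = 0.73, v̄ = (0.37+0.45)/2 = 0.41 → q = 0.42×0.73×0.41 = 0.1257 m³/s
Panel 3-4: Δb = 0.37 m, d̄ = (0.79+1.14)/2 = 0.965, v̄ = (0.45+0.54)/2 = 0.495 → q = 0.37×0.965×0.495 = 0.1767 m³/s
Panel 4-5: Δb = 0.77 m, d̄ = (1.14+1.32)/2 = 1.23, v̄ = (0.54+0.56)/2 = 0.55 → q = 0.77×1.23×0.55 = 0.5209 m³/s
Panel 5-6: Δb = 0.83 m, d̄ = (1.32+0.91)/2 = 1.115, v̄ = (0.56+0.41)/2 = 0.485 → q = 0.83×1.115×0.485 = 0.4488 m³/s
Panel 6-7: Δb = 0.53 m, d̄ = (0.91+0.24)/2 = 0.575, v̄ = (0.41+0.19)/2 = 0.3 → q = 0.53×0.575×0.3 = 0.09143 m³/s
Q = Σ q = 1.413 m³/s

1.41 m³/s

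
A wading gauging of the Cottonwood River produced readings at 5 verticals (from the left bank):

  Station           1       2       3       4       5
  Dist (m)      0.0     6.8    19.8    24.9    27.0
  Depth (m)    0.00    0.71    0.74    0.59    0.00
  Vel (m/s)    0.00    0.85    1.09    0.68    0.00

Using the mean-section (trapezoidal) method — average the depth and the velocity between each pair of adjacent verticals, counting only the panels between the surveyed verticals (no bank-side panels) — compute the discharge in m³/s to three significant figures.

13.4 m³/s

Panel 1-2: Δb = 6.8 m, d̄ = (0.00+0.71)/2 = 0.355, v̄ = (0.00+0.85)/2 = 0.425 → q = 6.8×0.355×0.425 = 1.026 m³/s
Panel 2-3: Δb = 13 m, d̄ = (0.71+0.74)/2 = 0.725, v̄ = (0.85+1.09)/2 = 0.97 → q = 13×0.725×0.97 = 9.142 m³/s
Panel 3-4: Δb = 5.1 m, d̄ = (0.74+0.59)/2 = 0.665, v̄ = (1.09+0.68)/2 = 0.885 → q = 5.1×0.665×0.885 = 3.001 m³/s
Panel 4-5: Δb = 2.1 m, d̄ = (0.59+0.00)/2 = 0.295, v̄ = (0.68+0.00)/2 = 0.34 → q = 2.1×0.295×0.34 = 0.2106 m³/s
Q = Σ q = 13.38 m³/s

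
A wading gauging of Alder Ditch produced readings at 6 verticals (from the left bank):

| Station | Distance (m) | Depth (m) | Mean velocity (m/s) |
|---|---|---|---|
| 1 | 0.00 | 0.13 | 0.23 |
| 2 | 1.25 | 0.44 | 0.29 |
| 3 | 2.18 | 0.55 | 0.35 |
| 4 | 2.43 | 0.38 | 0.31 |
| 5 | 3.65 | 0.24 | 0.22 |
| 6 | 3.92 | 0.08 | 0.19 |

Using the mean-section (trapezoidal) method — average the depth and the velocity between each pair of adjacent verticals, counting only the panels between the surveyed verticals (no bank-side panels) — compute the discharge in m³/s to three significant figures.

0.387 m³/s

Panel 1-2: Δb = 1.25 m, d̄ = (0.13+0.44)/2 = 0.285, v̄ = (0.23+0.29)/2 = 0.26 → q = 1.25×0.285×0.26 = 0.09263 m³/s
Panel 2-3: Δb = 0.93 m, d̄ = (0.44+0.55)/2 = 0.495, v̄ = (0.29+0.35)/2 = 0.32 → q = 0.93×0.495×0.32 = 0.1473 m³/s
Panel 3-4: Δb = 0.25 m, d̄ = (0.55+0.38)/2 = 0.465, v̄ = (0.35+0.31)/2 = 0.33 → q = 0.25×0.465×0.33 = 0.03836 m³/s
Panel 4-5: Δb = 1.22 m, d̄ = (0.38+0.24)/2 = 0.31, v̄ = (0.31+0.22)/2 = 0.265 → q = 1.22×0.31×0.265 = 0.1002 m³/s
Panel 5-6: Δb = 0.27 m, d̄ = (0.24+0.08)/2 = 0.16, v̄ = (0.22+0.19)/2 = 0.205 → q = 0.27×0.16×0.205 = 0.008856 m³/s
Q = Σ q = 0.3874 m³/s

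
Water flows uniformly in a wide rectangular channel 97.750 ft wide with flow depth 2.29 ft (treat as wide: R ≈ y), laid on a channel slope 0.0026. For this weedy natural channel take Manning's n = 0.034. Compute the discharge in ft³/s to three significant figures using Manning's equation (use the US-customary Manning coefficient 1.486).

867 ft³/s

A = b·y = 97.750 × 2.29 = 223.8 ft²
Wide channel: R ≈ y = 2.29 ft
Q = (1.486/n)·A·R^(2/3)·S^(1/2) = (1.486/0.034) × 223.8 × 2.290^(2/3) × 0.0026^(1/2) = 866.7 ft³/s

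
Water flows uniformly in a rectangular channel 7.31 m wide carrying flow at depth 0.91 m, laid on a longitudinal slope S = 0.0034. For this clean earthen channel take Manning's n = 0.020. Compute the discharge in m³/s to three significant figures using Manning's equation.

15.7 m³/s

A = b·y = 7.31 × 0.91 = 6.652 m²
P = b + 2y = 7.31 + 2×0.91 = 9.130 m
R = A/P = 6.652/9.130 = 0.7286 m
Q = (1/n)·A·R^(2/3)·S^(1/2) = (1/0.020) × 6.652 × 0.7286^(2/3) × 0.0034^(1/2) = 15.70 m³/s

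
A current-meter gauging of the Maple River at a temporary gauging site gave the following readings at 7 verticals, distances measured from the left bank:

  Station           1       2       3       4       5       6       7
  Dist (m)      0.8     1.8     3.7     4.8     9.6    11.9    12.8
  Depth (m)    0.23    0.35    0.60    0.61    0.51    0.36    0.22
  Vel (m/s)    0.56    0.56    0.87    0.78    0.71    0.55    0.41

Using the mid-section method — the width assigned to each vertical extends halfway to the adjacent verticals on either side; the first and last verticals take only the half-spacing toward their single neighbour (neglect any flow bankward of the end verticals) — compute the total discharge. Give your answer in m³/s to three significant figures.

4.18 m³/s

w_1 = (1.8 − 0.8)/2 = 0.5 m; q_1 = 0.56 × 0.23 × 0.5 = 0.06440 m³/s
w_2 = (3.7 − 0.8)/2 = 1.45 m; q_2 = 0.56 × 0.35 × 1.45 = 0.2842 m³/s
w_3 = (4.8 − 1.8)/2 = 1.5 m; q_3 = 0.87 × 0.60 × 1.5 = 0.7830 m³/s
w_4 = (9.6 − 3.7)/2 = 2.95 m; q_4 = 0.78 × 0.61 × 2.95 = 1.404 m³/s
w_5 = (11.9 − 4.8)/2 = 3.55 m; q_5 = 0.71 × 0.51 × 3.55 = 1.285 m³/s
w_6 = (12.8 − 9.6)/2 = 1.6 m; q_6 = 0.55 × 0.36 × 1.6 = 0.3168 m³/s
w_7 = (12.8 − 11.9)/2 = 0.45 m; q_7 = 0.41 × 0.22 × 0.45 = 0.04059 m³/s
Q = Σ qᵢ = 4.178 m³/s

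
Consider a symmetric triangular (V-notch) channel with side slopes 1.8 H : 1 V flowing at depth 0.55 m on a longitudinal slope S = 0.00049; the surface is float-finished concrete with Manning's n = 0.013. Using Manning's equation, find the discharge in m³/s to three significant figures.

A = z·y² = 1.8×0.55² = 0.5445 m²
P = 2y√(1+z²) = 2×0.55×√(1+1.8²) = 2.265 m
R = A/P = 0.5445/2.265 = 0.2404 m
Q = (1/n)·A·R^(2/3)·S^(1/2) = (1/0.013) × 0.5445 × 0.2404^(2/3) × 0.00049^(1/2) = 0.3585 m³/s

0.358 m³/s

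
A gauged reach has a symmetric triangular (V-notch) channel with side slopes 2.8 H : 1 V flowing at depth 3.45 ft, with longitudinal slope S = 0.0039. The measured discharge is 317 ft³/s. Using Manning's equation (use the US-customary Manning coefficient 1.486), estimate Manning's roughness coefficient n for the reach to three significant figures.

A = z·y² = 2.8×3.45² = 33.33 ft²
P = 2y√(1+z²) = 2×3.45×√(1+2.8²) = 20.52 ft
R = A/P = 33.33/20.52 = 1.625 ft
n = (1.486/Q)·A·R^(2/3)·S^(1/2) = (1.486/317) × 33.33 × 1.382 × 0.06245 = 0.01348

0.0135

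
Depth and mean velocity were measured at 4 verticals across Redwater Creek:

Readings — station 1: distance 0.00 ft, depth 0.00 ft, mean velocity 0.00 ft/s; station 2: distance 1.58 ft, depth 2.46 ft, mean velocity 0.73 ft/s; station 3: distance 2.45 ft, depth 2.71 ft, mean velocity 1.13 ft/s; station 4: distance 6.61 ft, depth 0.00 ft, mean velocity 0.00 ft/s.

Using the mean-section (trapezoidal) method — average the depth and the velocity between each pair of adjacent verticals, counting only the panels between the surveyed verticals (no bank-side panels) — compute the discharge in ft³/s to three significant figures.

5.99 ft³/s

Panel 1-2: Δb = 1.58 ft, d̄ = (0.00+2.46)/2 = 1.23, v̄ = (0.00+0.73)/2 = 0.365 → q = 1.58×1.23×0.365 = 0.7093 ft³/s
Panel 2-3: Δb = 0.87 ft, d̄ = (2.46+2.71)/2 = 2.585, v̄ = (0.73+1.13)/2 = 0.93 → q = 0.87×2.585×0.93 = 2.092 ft³/s
Panel 3-4: Δb = 4.16 ft, d̄ = (2.71+0.00)/2 = 1.355, v̄ = (1.13+0.00)/2 = 0.565 → q = 4.16×1.355×0.565 = 3.185 ft³/s
Q = Σ q = 5.986 ft³/s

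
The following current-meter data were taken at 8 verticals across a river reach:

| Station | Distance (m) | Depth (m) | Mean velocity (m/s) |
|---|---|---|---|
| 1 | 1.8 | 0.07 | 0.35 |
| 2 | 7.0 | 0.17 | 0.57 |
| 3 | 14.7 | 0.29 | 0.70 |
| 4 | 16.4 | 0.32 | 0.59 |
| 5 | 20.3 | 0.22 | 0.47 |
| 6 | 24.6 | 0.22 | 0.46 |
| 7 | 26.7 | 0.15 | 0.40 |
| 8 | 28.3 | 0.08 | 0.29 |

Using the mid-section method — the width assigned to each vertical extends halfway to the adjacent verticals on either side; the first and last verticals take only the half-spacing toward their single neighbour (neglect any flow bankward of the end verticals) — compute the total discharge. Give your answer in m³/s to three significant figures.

w_1 = (7.0 − 1.8)/2 = 2.6 m; q_1 = 0.35 × 0.07 × 2.6 = 0.06370 m³/s
w_2 = (14.7 − 1.8)/2 = 6.45 m; q_2 = 0.57 × 0.17 × 6.45 = 0.6250 m³/s
w_3 = (16.4 − 7.0)/2 = 4.7 m; q_3 = 0.70 × 0.29 × 4.7 = 0.9541 m³/s
w_4 = (20.3 − 14.7)/2 = 2.8 m; q_4 = 0.59 × 0.32 × 2.8 = 0.5286 m³/s
w_5 = (24.6 − 16.4)/2 = 4.1 m; q_5 = 0.47 × 0.22 × 4.1 = 0.4239 m³/s
w_6 = (26.7 − 20.3)/2 = 3.2 m; q_6 = 0.46 × 0.22 × 3.2 = 0.3238 m³/s
w_7 = (28.3 − 24.6)/2 = 1.85 m; q_7 = 0.40 × 0.15 × 1.85 = 0.1110 m³/s
w_8 = (28.3 − 26.7)/2 = 0.8 m; q_8 = 0.29 × 0.08 × 0.8 = 0.01856 m³/s
Q = Σ qᵢ = 3.049 m³/s

3.05 m³/s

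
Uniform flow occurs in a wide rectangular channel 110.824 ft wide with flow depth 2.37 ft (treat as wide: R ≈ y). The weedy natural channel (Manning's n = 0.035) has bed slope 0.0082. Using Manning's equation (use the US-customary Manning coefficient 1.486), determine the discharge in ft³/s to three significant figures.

A = b·y = 110.824 × 2.37 = 262.7 ft²
Wide channel: R ≈ y = 2.37 ft
Q = (1.486/n)·A·R^(2/3)·S^(1/2) = (1.486/0.035) × 262.7 × 2.370^(2/3) × 0.0082^(1/2) = 1795 ft³/s

1800 ft³/s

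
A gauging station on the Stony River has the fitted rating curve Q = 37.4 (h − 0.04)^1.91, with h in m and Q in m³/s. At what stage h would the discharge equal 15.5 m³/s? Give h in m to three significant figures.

0.671 m

h − h₀ = (Q/C)^(1/b) = (15.5/37.4)^(1/1.91) = 0.6305 m
h = 0.04 + 0.6305 = 0.6705 m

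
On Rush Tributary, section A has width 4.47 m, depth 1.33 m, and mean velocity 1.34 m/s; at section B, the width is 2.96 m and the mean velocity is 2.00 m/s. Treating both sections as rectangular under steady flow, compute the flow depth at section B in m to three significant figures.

1.35 m

Q = A₁V₁ = (4.47×1.33) × 1.34 = 7.966 m³/s
d₂ = Q/(b₂ V₂) = 7.966/(2.96×2.00) = 1.346 m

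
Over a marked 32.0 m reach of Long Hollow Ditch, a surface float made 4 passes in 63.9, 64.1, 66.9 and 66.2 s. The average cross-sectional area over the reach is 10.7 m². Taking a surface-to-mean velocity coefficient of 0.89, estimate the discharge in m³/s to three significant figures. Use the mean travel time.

4.67 m³/s

t̄ = (63.9 + 64.1 + 66.9 + 66.2) / 4 = 65.275 s
v_surface = L / t̄ = 32.0 / 65.275 = 0.4902 m/s
v_mean = 0.89 × 0.4902 = 0.4363 m/s
Q = A × v_mean = 10.7 × 0.4363 = 4.668 m³/s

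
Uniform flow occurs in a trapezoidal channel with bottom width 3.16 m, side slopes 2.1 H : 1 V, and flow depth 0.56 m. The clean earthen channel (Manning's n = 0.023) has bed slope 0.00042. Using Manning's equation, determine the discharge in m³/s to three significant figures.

1.22 m³/s

A = (b + z·y)·y = (3.16 + 2.1×0.56)×0.56 = 2.428 m²
P = b + 2y√(1+z²) = 3.16 + 2×0.56×√(1+2.1²) = 5.765 m
R = A/P = 2.428/5.765 = 0.4212 m
Q = (1/n)·A·R^(2/3)·S^(1/2) = (1/0.023) × 2.428 × 0.4212^(2/3) × 0.00042^(1/2) = 1.216 m³/s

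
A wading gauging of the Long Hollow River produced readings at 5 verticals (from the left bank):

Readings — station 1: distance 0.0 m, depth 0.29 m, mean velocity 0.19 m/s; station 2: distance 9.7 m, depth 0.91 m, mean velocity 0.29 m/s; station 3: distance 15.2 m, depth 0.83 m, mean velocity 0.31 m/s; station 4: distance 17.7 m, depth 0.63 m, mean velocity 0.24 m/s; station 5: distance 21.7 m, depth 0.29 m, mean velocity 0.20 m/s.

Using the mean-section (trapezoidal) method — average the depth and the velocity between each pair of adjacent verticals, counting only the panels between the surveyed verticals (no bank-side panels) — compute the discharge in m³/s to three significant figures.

3.74 m³/s

Panel 1-2: Δb = 9.7 m, d̄ = (0.29+0.91)/2 = 0.6, v̄ = (0.19+0.29)/2 = 0.24 → q = 9.7×0.6×0.24 = 1.397 m³/s
Panel 2-3: Δb = 5.5 m, d̄ = (0.91+0.83)/2 = 0.87, v̄ = (0.29+0.31)/2 = 0.3 → q = 5.5×0.87×0.3 = 1.436 m³/s
Panel 3-4: Δb = 2.5 m, d̄ = (0.83+0.63)/2 = 0.73, v̄ = (0.31+0.24)/2 = 0.275 → q = 2.5×0.73×0.275 = 0.5019 m³/s
Panel 4-5: Δb = 4 m, d̄ = (0.63+0.29)/2 = 0.46, v̄ = (0.24+0.20)/2 = 0.22 → q = 4×0.46×0.22 = 0.4048 m³/s
Q = Σ q = 3.739 m³/s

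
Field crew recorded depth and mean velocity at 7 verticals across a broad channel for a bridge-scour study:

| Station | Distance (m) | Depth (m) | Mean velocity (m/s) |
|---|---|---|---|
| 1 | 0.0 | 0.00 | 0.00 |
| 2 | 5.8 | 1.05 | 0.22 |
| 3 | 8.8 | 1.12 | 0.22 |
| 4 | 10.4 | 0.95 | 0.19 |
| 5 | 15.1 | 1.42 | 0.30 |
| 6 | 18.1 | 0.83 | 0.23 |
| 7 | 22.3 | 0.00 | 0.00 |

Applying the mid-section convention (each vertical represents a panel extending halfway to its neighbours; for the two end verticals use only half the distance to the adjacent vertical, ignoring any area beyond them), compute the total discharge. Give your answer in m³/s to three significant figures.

4.48 m³/s

w_2 = (8.8 − 0.0)/2 = 4.4 m; q_2 = 0.22 × 1.05 × 4.4 = 1.016 m³/s
w_3 = (10.4 − 5.8)/2 = 2.3 m; q_3 = 0.22 × 1.12 × 2.3 = 0.5667 m³/s
w_4 = (15.1 − 8.8)/2 = 3.15 m; q_4 = 0.19 × 0.95 × 3.15 = 0.5686 m³/s
w_5 = (18.1 − 10.4)/2 = 3.85 m; q_5 = 0.30 × 1.42 × 3.85 = 1.640 m³/s
w_6 = (22.3 − 15.1)/2 = 3.6 m; q_6 = 0.23 × 0.83 × 3.6 = 0.6872 m³/s
Stations 1, 7 contribute zero (depth or velocity is 0).
Q = Σ qᵢ = 4.479 m³/s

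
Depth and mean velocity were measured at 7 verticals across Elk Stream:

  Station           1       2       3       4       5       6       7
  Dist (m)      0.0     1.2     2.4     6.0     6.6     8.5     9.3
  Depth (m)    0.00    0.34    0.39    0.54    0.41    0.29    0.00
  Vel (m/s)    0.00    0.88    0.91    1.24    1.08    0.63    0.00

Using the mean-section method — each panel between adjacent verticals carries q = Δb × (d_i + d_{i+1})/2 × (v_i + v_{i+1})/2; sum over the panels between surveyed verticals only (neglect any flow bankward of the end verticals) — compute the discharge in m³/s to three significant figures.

Panel 1-2: Δb = 1.2 m, d̄ = (0.00+0.34)/2 = 0.17, v̄ = (0.00+0.88)/2 = 0.44 → q = 1.2×0.17×0.44 = 0.08976 m³/s
Panel 2-3: Δb = 1.2 m, d̄ = (0.34+0.39)/2 = 0.365, v̄ = (0.88+0.91)/2 = 0.895 → q = 1.2×0.365×0.895 = 0.3920 m³/s
Panel 3-4: Δb = 3.6 m, d̄ = (0.39+0.54)/2 = 0.465, v̄ = (0.91+1.24)/2 = 1.075 → q = 3.6×0.465×1.075 = 1.800 m³/s
Panel 4-5: Δb = 0.6 m, d̄ = (0.54+0.41)/2 = 0.475, v̄ = (1.24+1.08)/2 = 1.16 → q = 0.6×0.475×1.16 = 0.3306 m³/s
Panel 5-6: Δb = 1.9 m, d̄ = (0.41+0.29)/2 = 0.35, v̄ = (1.08+0.63)/2 = 0.855 → q = 1.9×0.35×0.855 = 0.5686 m³/s
Panel 6-7: Δb = 0.8 m, d̄ = (0.29+0.00)/2 = 0.145, v̄ = (0.63+0.00)/2 = 0.315 → q = 0.8×0.145×0.315 = 0.03654 m³/s
Q = Σ q = 3.217 m³/s

3.22 m³/s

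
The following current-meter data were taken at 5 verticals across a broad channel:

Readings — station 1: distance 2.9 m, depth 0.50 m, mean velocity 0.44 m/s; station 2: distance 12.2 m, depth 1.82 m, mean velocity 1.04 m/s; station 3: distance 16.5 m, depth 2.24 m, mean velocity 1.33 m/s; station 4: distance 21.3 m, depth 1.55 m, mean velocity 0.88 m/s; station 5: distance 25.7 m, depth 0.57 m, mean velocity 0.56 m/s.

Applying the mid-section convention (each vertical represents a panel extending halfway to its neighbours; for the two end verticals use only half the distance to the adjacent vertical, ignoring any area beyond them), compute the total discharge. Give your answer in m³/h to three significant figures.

w_1 = (12.2 − 2.9)/2 = 4.65 m; q_1 = 0.44 × 0.50 × 4.65 = 1.023 m³/s
w_2 = (16.5 − 2.9)/2 = 6.8 m; q_2 = 1.04 × 1.82 × 6.8 = 12.87 m³/s
w_3 = (21.3 − 12.2)/2 = 4.55 m; q_3 = 1.33 × 2.24 × 4.55 = 13.56 m³/s
w_4 = (25.7 − 16.5)/2 = 4.6 m; q_4 = 0.88 × 1.55 × 4.6 = 6.274 m³/s
w_5 = (25.7 − 21.3)/2 = 2.2 m; q_5 = 0.56 × 0.57 × 2.2 = 0.7022 m³/s
Q = Σ qᵢ = 34.43 m³/s
= 34.43 × 3600 = 123900 m³/h

124000 m³/h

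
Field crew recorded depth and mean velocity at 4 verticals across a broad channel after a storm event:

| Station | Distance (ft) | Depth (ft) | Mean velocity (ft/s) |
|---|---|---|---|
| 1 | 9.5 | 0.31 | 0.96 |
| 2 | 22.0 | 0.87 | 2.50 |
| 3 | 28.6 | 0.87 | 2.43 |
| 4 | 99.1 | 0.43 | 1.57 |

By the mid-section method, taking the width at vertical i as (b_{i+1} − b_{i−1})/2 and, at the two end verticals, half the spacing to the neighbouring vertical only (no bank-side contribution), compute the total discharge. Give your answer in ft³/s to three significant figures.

128 ft³/s

w_1 = (22.0 − 9.5)/2 = 6.25 ft; q_1 = 0.96 × 0.31 × 6.25 = 1.860 ft³/s
w_2 = (28.6 − 9.5)/2 = 9.55 ft; q_2 = 2.50 × 0.87 × 9.55 = 20.77 ft³/s
w_3 = (99.1 − 22.0)/2 = 38.55 ft; q_3 = 2.43 × 0.87 × 38.55 = 81.50 ft³/s
w_4 = (99.1 − 28.6)/2 = 35.25 ft; q_4 = 1.57 × 0.43 × 35.25 = 23.80 ft³/s
Q = Σ qᵢ = 127.9 ft³/s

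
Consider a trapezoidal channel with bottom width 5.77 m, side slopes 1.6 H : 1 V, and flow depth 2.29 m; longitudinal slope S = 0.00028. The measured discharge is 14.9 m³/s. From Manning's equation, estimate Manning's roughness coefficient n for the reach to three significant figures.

A = (b + z·y)·y = (5.77 + 1.6×2.29)×2.29 = 21.60 m²
P = b + 2y√(1+z²) = 5.77 + 2×2.29×√(1+1.6²) = 14.41 m
R = A/P = 21.60/14.41 = 1.499 m
n = (1/Q)·A·R^(2/3)·S^(1/2) = (1/14.9) × 21.60 × 1.310 × 0.01673 = 0.03178

0.0318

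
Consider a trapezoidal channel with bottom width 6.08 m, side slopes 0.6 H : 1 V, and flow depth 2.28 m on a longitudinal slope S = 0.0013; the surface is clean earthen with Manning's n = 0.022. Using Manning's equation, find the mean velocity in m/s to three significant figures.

2.14 m/s

A = (b + z·y)·y = (6.08 + 0.6×2.28)×2.28 = 16.98 m²
P = b + 2y√(1+z²) = 6.08 + 2×2.28×√(1+0.6²) = 11.40 m
R = A/P = 16.98/11.40 = 1.490 m
Q = (1/n)·A·R^(2/3)·S^(1/2) = (1/0.022) × 16.98 × 1.490^(2/3) × 0.0013^(1/2) = 36.30 m³/s
V = Q/A = 36.30/16.98 = 2.138 m/s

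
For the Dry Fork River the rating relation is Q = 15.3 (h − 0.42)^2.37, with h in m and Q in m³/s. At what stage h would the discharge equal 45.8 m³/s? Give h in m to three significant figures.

2.01 m

h − h₀ = (Q/C)^(1/b) = (45.8/15.3)^(1/2.37) = 1.588 m
h = 0.42 + 1.588 = 2.008 m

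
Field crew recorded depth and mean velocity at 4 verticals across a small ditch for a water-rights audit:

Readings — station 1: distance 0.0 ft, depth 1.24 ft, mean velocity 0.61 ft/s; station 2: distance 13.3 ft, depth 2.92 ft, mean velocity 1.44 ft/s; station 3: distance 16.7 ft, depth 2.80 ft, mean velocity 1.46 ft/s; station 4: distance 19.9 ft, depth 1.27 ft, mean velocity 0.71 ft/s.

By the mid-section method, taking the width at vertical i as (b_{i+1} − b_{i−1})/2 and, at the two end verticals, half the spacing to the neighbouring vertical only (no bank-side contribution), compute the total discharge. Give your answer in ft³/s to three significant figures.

55.1 ft³/s

w_1 = (13.3 − 0.0)/2 = 6.65 ft; q_1 = 0.61 × 1.24 × 6.65 = 5.030 ft³/s
w_2 = (16.7 − 0.0)/2 = 8.35 ft; q_2 = 1.44 × 2.92 × 8.35 = 35.11 ft³/s
w_3 = (19.9 − 13.3)/2 = 3.3 ft; q_3 = 1.46 × 2.80 × 3.3 = 13.49 ft³/s
w_4 = (19.9 − 16.7)/2 = 1.6 ft; q_4 = 0.71 × 1.27 × 1.6 = 1.443 ft³/s
Q = Σ qᵢ = 55.07 ft³/s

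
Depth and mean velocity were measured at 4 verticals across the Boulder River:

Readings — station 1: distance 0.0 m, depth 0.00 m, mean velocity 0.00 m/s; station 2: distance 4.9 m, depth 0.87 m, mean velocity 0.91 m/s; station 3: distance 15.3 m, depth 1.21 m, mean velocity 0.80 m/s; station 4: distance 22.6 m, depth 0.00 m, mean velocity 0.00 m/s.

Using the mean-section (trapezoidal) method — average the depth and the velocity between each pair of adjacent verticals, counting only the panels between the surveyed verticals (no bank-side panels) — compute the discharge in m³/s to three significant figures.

12.0 m³/s

Panel 1-2: Δb = 4.9 m, d̄ = (0.00+0.87)/2 = 0.435, v̄ = (0.00+0.91)/2 = 0.455 → q = 4.9×0.435×0.455 = 0.9698 m³/s
Panel 2-3: Δb = 10.4 m, d̄ = (0.87+1.21)/2 = 1.04, v̄ = (0.91+0.80)/2 = 0.855 → q = 10.4×1.04×0.855 = 9.248 m³/s
Panel 3-4: Δb = 7.3 m, d̄ = (1.21+0.00)/2 = 0.605, v̄ = (0.80+0.00)/2 = 0.4 → q = 7.3×0.605×0.4 = 1.767 m³/s
Q = Σ q = 11.98 m³/s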